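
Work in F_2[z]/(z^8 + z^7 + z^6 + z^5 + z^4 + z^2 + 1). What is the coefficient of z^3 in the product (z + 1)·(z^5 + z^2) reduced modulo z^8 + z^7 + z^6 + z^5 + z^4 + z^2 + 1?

Multiply in F_2[z]: (z + 1)·(z^5 + z^2) = z^6 + z^5 + z^3 + z^2.
Reduced: z^6 + z^5 + z^3 + z^2.

1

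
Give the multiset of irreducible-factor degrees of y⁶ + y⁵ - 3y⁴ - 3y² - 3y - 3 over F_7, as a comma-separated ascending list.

6

Write h(y) = y⁶ + y⁵ - 3y⁴ - 3y² - 3y - 3.
Complete factorization: h(y) = (y⁶ + y⁵ - 3y⁴ - 3y² - 3y - 3).
Factor degrees with multiplicity: 6 = 6.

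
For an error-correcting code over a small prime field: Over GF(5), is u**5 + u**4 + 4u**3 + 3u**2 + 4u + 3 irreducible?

Yes

Write P(u) = u**5 + u**4 + 4u**3 + 3u**2 + 4u + 3.
Check for roots in GF(5): P(0) = 3; P(1) = 1; P(2) = 3; P(3) = 4; P(4) = 3.
No roots, so no linear factors.
Degree-2 irreducible divisors: test the 10 monic irreducibles of degree 2 over GF(5).
None of them divide P (all give nonzero remainder).
No irreducible factor of degree ≤ 2 exists, so P is irreducible over GF(5).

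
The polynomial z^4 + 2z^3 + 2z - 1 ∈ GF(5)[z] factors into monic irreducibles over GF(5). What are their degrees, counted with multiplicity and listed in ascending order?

1, 1, 2

Write f(z) = z^4 + 2z^3 + 2z - 1.
Roots in GF(5): f(0) = 4; f(1) = 4; f(2) = 0 → root; f(3) = 0 → root; f(4) = 1.
Linear factors from roots: (z - 2), (z + 2).
Complete factorization: f(z) = (z + 2)·(z - 2)·(z^2 + 2z - 1).
Factor degrees with multiplicity: 1 + 1 + 2 = 4.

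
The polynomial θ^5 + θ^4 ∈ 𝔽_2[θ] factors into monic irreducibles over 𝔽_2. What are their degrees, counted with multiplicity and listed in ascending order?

Write h(θ) = θ^5 + θ^4.
Roots in 𝔽_2: h(0) = 0 → root; h(1) = 0 → root.
Linear factors from roots: (θ), (θ + 1).
Complete factorization: h(θ) = (θ + 1)·(θ)^4.
Factor degrees with multiplicity: 1 + 1 + 1 + 1 + 1 = 5.

1, 1, 1, 1, 1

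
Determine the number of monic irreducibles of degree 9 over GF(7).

x^(7^9) − x is the product of all monic irreducibles of degree dividing 9; Möbius inversion gives N = (1/9) Σ μ(9/d)·7^d.
Divisors of 9: 1, 3, 9; μ(9/d) for each: 0, -1, 1.
Σ = − 7^3 + 7^9 = 40353264.
N = 40353264/9 = 4483696.

4483696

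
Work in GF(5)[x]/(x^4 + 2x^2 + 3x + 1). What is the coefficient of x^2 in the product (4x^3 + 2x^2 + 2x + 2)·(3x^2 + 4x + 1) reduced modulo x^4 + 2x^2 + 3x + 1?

1

Multiply in GF(5)[x]: (4x^3 + 2x^2 + 2x + 2)·(3x^2 + 4x + 1) = 2x^5 + 2x^4 + 3x^3 + x^2 + 2.
Reduce using x^4 ≡ 3x^2 + 2x + 4 (mod x^4 + 2x^2 + 3x + 1).
Reduced: 4x^3 + x^2 + 2x.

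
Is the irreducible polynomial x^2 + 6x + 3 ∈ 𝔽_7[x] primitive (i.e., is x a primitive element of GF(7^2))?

Write f(x) = x^2 + 6x + 3.
|GF(7^2)^×| = 7^2 − 1 = 48. Prime factorization: 48 = 2^4·3.
f is primitive ⇔ x has order 48 in GF(7)[x]/(f), i.e. x^(48/q) ≠ 1 for each prime q | 48.
x^(24) mod f = 6.
x^(16) mod f = 2.
None equal 1, so x has full order 48; f is primitive.

Yes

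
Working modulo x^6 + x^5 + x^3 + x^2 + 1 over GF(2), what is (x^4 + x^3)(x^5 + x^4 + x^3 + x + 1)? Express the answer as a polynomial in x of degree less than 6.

x + 1

Multiply in GF(2)[x]: (x^4 + x^3)·(x^5 + x^4 + x^3 + x + 1) = x^9 + x^6 + x^5 + x^3.
Reduce using x^6 ≡ x^5 + x^3 + x^2 + 1 (mod x^6 + x^5 + x^3 + x^2 + 1).
Reduced: x + 1.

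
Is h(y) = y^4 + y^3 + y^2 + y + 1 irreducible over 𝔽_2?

Check for roots in 𝔽_2: h(0) = 1; h(1) = 1.
No roots, so no linear factors.
Monic irreducibles of degree 2 over GF(2): y^2 + y + 1.
None of them divide h (all give nonzero remainder).
No irreducible factor of degree ≤ 2 exists, so h is irreducible over GF(2).

Yes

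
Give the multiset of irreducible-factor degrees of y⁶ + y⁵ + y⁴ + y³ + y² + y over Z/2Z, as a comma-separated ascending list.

Write f(y) = y⁶ + y⁵ + y⁴ + y³ + y² + y.
Roots in Z/2Z: f(0) = 0 → root; f(1) = 0 → root.
Linear factors from roots: (y), (y + 1).
Complete factorization: f(y) = (y)·(y + 1)·(y² + y + 1)^2.
Factor degrees with multiplicity: 1 + 1 + 2 + 2 = 6.

1, 1, 2, 2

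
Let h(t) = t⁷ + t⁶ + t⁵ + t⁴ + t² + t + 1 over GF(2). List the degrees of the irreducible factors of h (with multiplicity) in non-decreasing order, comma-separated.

Roots in GF(2): h(0) = 1; h(1) = 1.
Complete factorization: h(t) = (t⁷ + t⁶ + t⁵ + t⁴ + t² + t + 1).
Factor degrees with multiplicity: 7 = 7.

7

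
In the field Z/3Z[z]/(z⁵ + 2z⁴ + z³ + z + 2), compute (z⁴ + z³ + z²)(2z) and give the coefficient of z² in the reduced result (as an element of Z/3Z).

Multiply in Z/3Z[z]: (z⁴ + z³ + z²)·(2z) = 2z⁵ + 2z⁴ + 2z³.
Reduce using z⁵ ≡ z⁴ + 2z³ + 2z + 1 (mod z⁵ + 2z⁴ + z³ + z + 2).
Reduced: z⁴ + z + 2.

0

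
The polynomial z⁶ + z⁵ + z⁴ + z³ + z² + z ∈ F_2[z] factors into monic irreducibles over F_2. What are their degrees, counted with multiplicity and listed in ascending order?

Write h(z) = z⁶ + z⁵ + z⁴ + z³ + z² + z.
Roots in F_2: h(0) = 0 → root; h(1) = 0 → root.
Linear factors from roots: (z), (z + 1).
Complete factorization: h(z) = (z)·(z + 1)·(z² + z + 1)^2.
Factor degrees with multiplicity: 1 + 1 + 2 + 2 = 6.

1, 1, 2, 2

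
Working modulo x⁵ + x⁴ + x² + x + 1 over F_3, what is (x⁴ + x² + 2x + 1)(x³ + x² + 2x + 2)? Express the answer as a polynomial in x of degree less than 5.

x^4 + x^3 + 2

Multiply in F_3[x]: (x⁴ + x² + 2x + 1)·(x³ + x² + 2x + 2) = x⁷ + x⁶ + 2x⁴ + 2x³ + x² + 2.
Reduce using x⁵ ≡ 2x⁴ + 2x² + 2x + 2 (mod x⁵ + x⁴ + x² + x + 1).
Reduced: x⁴ + x³ + 2.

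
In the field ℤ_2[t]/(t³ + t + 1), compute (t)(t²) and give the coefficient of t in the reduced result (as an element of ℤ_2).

1

Multiply in ℤ_2[t]: (t)·(t²) = t³.
Reduce using t³ ≡ t + 1 (mod t³ + t + 1).
Reduced: t + 1.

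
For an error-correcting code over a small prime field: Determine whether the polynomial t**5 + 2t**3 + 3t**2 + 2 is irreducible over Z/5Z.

Yes

Write g(t) = t**5 + 2t**3 + 3t**2 + 2.
Check for roots in Z/5Z: g(0) = 2; g(1) = 3; g(2) = 2; g(3) = 1; g(4) = 2.
No roots, so no linear factors.
Degree-2 irreducible divisors: test the 10 monic irreducibles of degree 2 over GF(5).
None of them divide g (all give nonzero remainder).
No irreducible factor of degree ≤ 2 exists, so g is irreducible over GF(5).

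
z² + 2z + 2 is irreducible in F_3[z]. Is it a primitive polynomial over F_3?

Yes

Write f(z) = z² + 2z + 2.
|GF(3^2)^×| = 3^2 − 1 = 8. Prime factorization: 8 = 2^3.
f is primitive ⇔ z has order 8 in GF(3)[z]/(f), i.e. z^(8/q) ≠ 1 for each prime q | 8.
z^(4) mod f = 2.
None equal 1, so z has full order 8; f is primitive.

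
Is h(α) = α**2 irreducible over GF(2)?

Check for roots in GF(2): h(0) = 0 → root; h(1) = 1.
h(0) = 0, so (α) divides h(α); h is reducible.

No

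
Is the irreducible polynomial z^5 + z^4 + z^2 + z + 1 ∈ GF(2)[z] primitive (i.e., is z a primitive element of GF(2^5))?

Yes

Write f(z) = z^5 + z^4 + z^2 + z + 1.
|GF(2^5)^×| = 2^5 − 1 = 31. Prime factorization: 31 = 31.
f is primitive ⇔ z has order 31 in GF(2)[z]/(f), i.e. z^(31/q) ≠ 1 for each prime q | 31.
z^(1) mod f = z.
None equal 1, so z has full order 31; f is primitive.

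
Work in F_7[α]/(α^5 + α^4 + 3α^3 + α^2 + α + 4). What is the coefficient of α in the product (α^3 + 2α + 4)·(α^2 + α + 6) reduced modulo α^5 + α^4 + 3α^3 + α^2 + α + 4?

Multiply in F_7[α]: (α^3 + 2α + 4)·(α^2 + α + 6) = α^5 + α^4 + α^3 + 6α^2 + 2α + 3.
Reduce using α^5 ≡ 6α^4 + 4α^3 + 6α^2 + 6α + 3 (mod α^5 + α^4 + 3α^3 + α^2 + α + 4).
Reduced: 5α^3 + 5α^2 + α + 6.

1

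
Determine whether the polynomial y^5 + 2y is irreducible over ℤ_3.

No

Write P(y) = y^5 + 2y.
Check for roots in ℤ_3: P(0) = 0 → root; P(1) = 0 → root; P(2) = 0 → root.
P(0) = 0, so (y) divides P(y); P is reducible.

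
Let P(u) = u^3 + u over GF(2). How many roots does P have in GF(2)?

Evaluate at each of the 2 elements of GF(2):
P(0) = 0 → root; P(1) = 0 → root.
Roots: {0, 1}.

2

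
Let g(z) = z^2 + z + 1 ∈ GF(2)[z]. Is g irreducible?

Yes

Check for roots in GF(2): g(0) = 1; g(1) = 1.
No roots. A degree-2 polynomial over a field with no linear factor is irreducible.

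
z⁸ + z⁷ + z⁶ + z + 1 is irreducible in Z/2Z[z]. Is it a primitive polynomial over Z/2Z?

Yes

Write f(z) = z⁸ + z⁷ + z⁶ + z + 1.
|GF(2^8)^×| = 2^8 − 1 = 255. Prime factorization: 255 = 3·5·17.
f is primitive ⇔ z has order 255 in GF(2)[z]/(f), i.e. z^(255/q) ≠ 1 for each prime q | 255.
z^(85) mod f = z⁷ + z⁵ + z³ + z².
z^(51) mod f = z⁷ + z⁴ + z + 1.
z^(15) mod f = z⁷ + z⁶ + z⁵ + z³ + z² + z.
None equal 1, so z has full order 255; f is primitive.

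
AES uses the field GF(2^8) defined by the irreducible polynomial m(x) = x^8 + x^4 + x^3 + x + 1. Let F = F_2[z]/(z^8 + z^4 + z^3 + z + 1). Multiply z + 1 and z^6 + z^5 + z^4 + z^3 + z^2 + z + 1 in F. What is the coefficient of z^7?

Multiply in F_2[z]: (z + 1)·(z^6 + z^5 + z^4 + z^3 + z^2 + z + 1) = z^7 + 1.
Reduced: z^7 + 1.

1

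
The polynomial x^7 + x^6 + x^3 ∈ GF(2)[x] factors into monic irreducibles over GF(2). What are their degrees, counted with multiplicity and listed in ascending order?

Write f(x) = x^7 + x^6 + x^3.
Roots in GF(2): f(0) = 0 → root; f(1) = 1.
Linear factors from roots: (x).
Complete factorization: f(x) = (x)^3·(x^4 + x^3 + 1).
Factor degrees with multiplicity: 1 + 1 + 1 + 4 = 7.

1, 1, 1, 4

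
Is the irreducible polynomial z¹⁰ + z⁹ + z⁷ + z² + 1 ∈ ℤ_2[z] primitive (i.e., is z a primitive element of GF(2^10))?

Write f(z) = z¹⁰ + z⁹ + z⁷ + z² + 1.
|GF(2^10)^×| = 2^10 − 1 = 1023. Prime factorization: 1023 = 3·11·31.
f is primitive ⇔ z has order 1023 in GF(2)[z]/(f), i.e. z^(1023/q) ≠ 1 for each prime q | 1023.
z^(341) mod f = z⁸ + z⁵.
z^(93) mod f = 1
z^(33) mod f = z⁹ + 1.
Since z^(93) = 1, the order of z divides 93 < 1023; not primitive.

No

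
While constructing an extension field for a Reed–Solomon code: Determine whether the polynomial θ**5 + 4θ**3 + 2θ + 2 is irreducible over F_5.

Write P(θ) = θ**5 + 4θ**3 + 2θ + 2.
Check for roots in F_5: P(0) = 2; P(1) = 4; P(2) = 0 → root; P(3) = 4; P(4) = 0 → root.
P(2) = 0, so (θ − 2) divides P(θ); P is reducible.

No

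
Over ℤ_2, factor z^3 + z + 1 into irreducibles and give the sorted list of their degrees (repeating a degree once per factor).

3

Write h(z) = z^3 + z + 1.
Roots in ℤ_2: h(0) = 1; h(1) = 1.
Complete factorization: h(z) = (z^3 + z + 1).
Factor degrees with multiplicity: 3 = 3.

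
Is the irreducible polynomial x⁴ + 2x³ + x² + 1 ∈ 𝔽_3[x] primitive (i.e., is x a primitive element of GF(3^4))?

No

Write f(x) = x⁴ + 2x³ + x² + 1.
|GF(3^4)^×| = 3^4 − 1 = 80. Prime factorization: 80 = 2^4·5.
f is primitive ⇔ x has order 80 in GF(3)[x]/(f), i.e. x^(80/q) ≠ 1 for each prime q | 80.
x^(40) mod f = 1
x^(16) mod f = x³ + x² + 2x.
Since x^(40) = 1, the order of x divides 40 < 80; not primitive.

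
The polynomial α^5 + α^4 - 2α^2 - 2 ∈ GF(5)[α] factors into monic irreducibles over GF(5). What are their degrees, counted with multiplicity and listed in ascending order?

Write h(α) = α^5 + α^4 - 2α^2 - 2.
Roots in GF(5): h(0) = 3; h(1) = 3; h(2) = 3; h(3) = 4; h(4) = 1.
Complete factorization: h(α) = (α^5 + α^4 - 2α^2 - 2).
Factor degrees with multiplicity: 5 = 5.

5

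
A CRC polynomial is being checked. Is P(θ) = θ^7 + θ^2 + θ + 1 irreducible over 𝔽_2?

No

Check for roots in 𝔽_2: P(0) = 1; P(1) = 0 → root.
P(1) = 0, so (θ − 1) divides P(θ); P is reducible.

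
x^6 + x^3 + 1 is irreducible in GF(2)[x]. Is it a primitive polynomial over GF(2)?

No

Write f(x) = x^6 + x^3 + 1.
|GF(2^6)^×| = 2^6 − 1 = 63. Prime factorization: 63 = 3^2·7.
f is primitive ⇔ x has order 63 in GF(2)[x]/(f), i.e. x^(63/q) ≠ 1 for each prime q | 63.
x^(21) mod f = x^3.
x^(9) mod f = 1
Since x^(9) = 1, the order of x divides 9 < 63; not primitive.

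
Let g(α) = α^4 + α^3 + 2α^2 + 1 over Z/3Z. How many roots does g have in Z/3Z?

Evaluate at each of the 3 elements of Z/3Z:
g(0) = 1; g(1) = 2; g(2) = 0 → root.
Roots: {2}.

1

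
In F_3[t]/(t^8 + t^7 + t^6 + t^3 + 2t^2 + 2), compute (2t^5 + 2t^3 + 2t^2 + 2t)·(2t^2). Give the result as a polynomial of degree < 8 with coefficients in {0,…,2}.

t^7 + t^5 + t^4 + t^3

Multiply in F_3[t]: (2t^5 + 2t^3 + 2t^2 + 2t)·(2t^2) = t^7 + t^5 + t^4 + t^3.
Reduced: t^7 + t^5 + t^4 + t^3.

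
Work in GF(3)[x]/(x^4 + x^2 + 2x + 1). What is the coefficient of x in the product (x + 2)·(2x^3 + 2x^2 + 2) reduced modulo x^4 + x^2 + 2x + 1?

Multiply in GF(3)[x]: (x + 2)·(2x^3 + 2x^2 + 2) = 2x^4 + x^2 + 2x + 1.
Reduce using x^4 ≡ 2x^2 + x + 2 (mod x^4 + x^2 + 2x + 1).
Reduced: 2x^2 + x + 2.

1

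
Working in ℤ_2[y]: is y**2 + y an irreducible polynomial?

No

Write m(y) = y**2 + y.
Check for roots in ℤ_2: m(0) = 0 → root; m(1) = 0 → root.
m(0) = 0, so (y) divides m(y); m is reducible.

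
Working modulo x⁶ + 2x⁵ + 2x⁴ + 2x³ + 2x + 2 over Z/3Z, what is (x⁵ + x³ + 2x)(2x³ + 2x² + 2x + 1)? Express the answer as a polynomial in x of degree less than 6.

x^5 + 2x^4 + 2x^3 + x^2 + x + 1

Multiply in Z/3Z[x]: (x⁵ + x³ + 2x)·(2x³ + 2x² + 2x + 1) = 2x⁸ + 2x⁷ + x⁶ + 2x³ + x² + 2x.
Reduce using x⁶ ≡ x⁵ + x⁴ + x³ + x + 1 (mod x⁶ + 2x⁵ + 2x⁴ + 2x³ + 2x + 2).
Reduced: x⁵ + 2x⁴ + 2x³ + x² + x + 1.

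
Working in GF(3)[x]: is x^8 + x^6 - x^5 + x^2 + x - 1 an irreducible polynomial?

Yes

Write h(x) = x^8 + x^6 - x^5 + x^2 + x - 1.
Check for roots in GF(3): h(0) = 2; h(1) = 2; h(2) = 2.
No roots, so no linear factors.
Monic irreducibles of degree 2 over GF(3): x^2 + 1, x^2 + x - 1, x^2 - x - 1.
None of them divide h (all give nonzero remainder).
Degree-3 irreducible divisors: test the 8 monic irreducibles of degree 3 over GF(3).
None of them divide h (all give nonzero remainder).
Degree-4 irreducible divisors: test the 18 monic irreducibles of degree 4 over GF(3).
None of them divide h (all give nonzero remainder).
No irreducible factor of degree ≤ 4 exists, so h is irreducible over GF(3).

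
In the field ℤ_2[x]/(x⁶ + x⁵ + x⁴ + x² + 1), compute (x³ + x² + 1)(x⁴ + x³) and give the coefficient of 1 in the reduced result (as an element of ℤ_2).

Multiply in ℤ_2[x]: (x³ + x² + 1)·(x⁴ + x³) = x⁷ + x⁵ + x⁴ + x³.
Reduce using x⁶ ≡ x⁵ + x⁴ + x² + 1 (mod x⁶ + x⁵ + x⁴ + x² + 1).
Reduced: x⁵ + x² + x + 1.

1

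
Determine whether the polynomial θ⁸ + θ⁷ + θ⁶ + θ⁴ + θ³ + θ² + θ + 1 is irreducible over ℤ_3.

Yes

Write m(θ) = θ⁸ + θ⁷ + θ⁶ + θ⁴ + θ³ + θ² + θ + 1.
Check for roots in ℤ_3: m(0) = 1; m(1) = 2; m(2) = 2.
No roots, so no linear factors.
Monic irreducibles of degree 2 over GF(3): θ² + 1, θ² + θ - 1, θ² - θ - 1.
None of them divide m (all give nonzero remainder).
Degree-3 irreducible divisors: test the 8 monic irreducibles of degree 3 over GF(3).
None of them divide m (all give nonzero remainder).
Degree-4 irreducible divisors: test the 18 monic irreducibles of degree 4 over GF(3).
None of them divide m (all give nonzero remainder).
No irreducible factor of degree ≤ 4 exists, so m is irreducible over GF(3).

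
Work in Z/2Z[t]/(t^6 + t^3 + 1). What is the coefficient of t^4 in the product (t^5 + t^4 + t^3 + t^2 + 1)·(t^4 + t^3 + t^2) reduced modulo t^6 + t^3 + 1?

Multiply in Z/2Z[t]: (t^5 + t^4 + t^3 + t^2 + 1)·(t^4 + t^3 + t^2) = t^9 + t^7 + t^6 + t^3 + t^2.
Reduce using t^6 ≡ t^3 + 1 (mod t^6 + t^3 + 1).
Reduced: t^4 + t^2 + t.

1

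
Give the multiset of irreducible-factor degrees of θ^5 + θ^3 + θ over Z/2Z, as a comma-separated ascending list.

1, 2, 2

Write g(θ) = θ^5 + θ^3 + θ.
Roots in Z/2Z: g(0) = 0 → root; g(1) = 1.
Linear factors from roots: (θ).
Complete factorization: g(θ) = (θ)·(θ^2 + θ + 1)^2.
Factor degrees with multiplicity: 1 + 2 + 2 = 5.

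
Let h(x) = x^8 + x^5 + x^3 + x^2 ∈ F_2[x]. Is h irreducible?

No

Check for roots in F_2: h(0) = 0 → root; h(1) = 0 → root.
h(0) = 0, so (x) divides h(x); h is reducible.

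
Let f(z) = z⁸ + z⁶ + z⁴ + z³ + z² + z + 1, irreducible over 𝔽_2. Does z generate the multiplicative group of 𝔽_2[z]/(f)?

Yes

|GF(2^8)^×| = 2^8 − 1 = 255. Prime factorization: 255 = 3·5·17.
f is primitive ⇔ z has order 255 in GF(2)[z]/(f), i.e. z^(255/q) ≠ 1 for each prime q | 255.
z^(85) mod f = z⁴ + z³ + z.
z^(51) mod f = z⁶ + z³.
z^(15) mod f = z⁶ + z + 1.
None equal 1, so z has full order 255; f is primitive.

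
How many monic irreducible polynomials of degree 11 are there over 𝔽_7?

179756976

x^(7^11) − x is the product of all monic irreducibles of degree dividing 11; Möbius inversion gives N = (1/11) Σ μ(11/d)·7^d.
Divisors of 11: 1, 11; μ(11/d) for each: -1, 1.
Σ = − 7^1 + 7^11 = 1977326736.
N = 1977326736/11 = 179756976.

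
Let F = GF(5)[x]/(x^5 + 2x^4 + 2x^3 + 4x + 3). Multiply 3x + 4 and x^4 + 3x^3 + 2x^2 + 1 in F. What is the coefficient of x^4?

2

Multiply in GF(5)[x]: (3x + 4)·(x^4 + 3x^3 + 2x^2 + 1) = 3x^5 + 3x^4 + 3x^3 + 3x^2 + 3x + 4.
Reduce using x^5 ≡ 3x^4 + 3x^3 + x + 2 (mod x^5 + 2x^4 + 2x^3 + 4x + 3).
Reduced: 2x^4 + 2x^3 + 3x^2 + x.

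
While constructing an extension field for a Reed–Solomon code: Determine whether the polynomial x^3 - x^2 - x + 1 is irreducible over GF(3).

Write g(x) = x^3 - x^2 - x + 1.
Check for roots in GF(3): g(0) = 1; g(1) = 0 → root; g(2) = 0 → root.
g(1) = 0, so (x − 1) divides g(x); g is reducible.

No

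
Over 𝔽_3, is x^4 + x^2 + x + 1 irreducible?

Write h(x) = x^4 + x^2 + x + 1.
Check for roots in 𝔽_3: h(0) = 1; h(1) = 1; h(2) = 2.
No roots, so no linear factors.
Monic irreducibles of degree 2 over GF(3): x^2 + 1, x^2 + x + 2, x^2 + 2x + 2.
None of them divide h (all give nonzero remainder).
No irreducible factor of degree ≤ 2 exists, so h is irreducible over GF(3).

Yes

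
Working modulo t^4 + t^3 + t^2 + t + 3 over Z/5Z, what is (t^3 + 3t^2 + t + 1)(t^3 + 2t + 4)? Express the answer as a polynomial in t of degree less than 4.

Multiply in Z/5Z[t]: (t^3 + 3t^2 + t + 1)·(t^3 + 2t + 4) = t^6 + 3t^5 + 3t^4 + t^3 + 4t^2 + t + 4.
Reduce using t^4 ≡ 4t^3 + 4t^2 + 4t + 2 (mod t^4 + t^3 + t^2 + t + 3).
Reduced: 3t^3 + 4t^2 + 4.

3t^3 + 4t^2 + 4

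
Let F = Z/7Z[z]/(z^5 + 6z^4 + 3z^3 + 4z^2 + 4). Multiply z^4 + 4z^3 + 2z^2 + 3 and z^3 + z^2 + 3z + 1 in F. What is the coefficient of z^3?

Multiply in Z/7Z[z]: (z^4 + 4z^3 + 2z^2 + 3)·(z^3 + z^2 + 3z + 1) = z^7 + 5z^6 + 2z^5 + z^4 + 6z^3 + 5z^2 + 2z + 3.
Reduce using z^5 ≡ z^4 + 4z^3 + 3z^2 + 3 (mod z^5 + 6z^4 + 3z^3 + 4z^2 + 4).
Reduced: 5z^4 + 2z^3 + 2z^2 + 6z + 4.

2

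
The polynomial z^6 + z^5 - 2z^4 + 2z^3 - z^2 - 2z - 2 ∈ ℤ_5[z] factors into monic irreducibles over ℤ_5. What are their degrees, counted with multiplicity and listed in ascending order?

1, 1, 2, 2

Write f(z) = z^6 + z^5 - 2z^4 + 2z^3 - z^2 - 2z - 2.
Roots in ℤ_5: f(0) = 3; f(1) = 2; f(2) = 0 → root; f(3) = 2; f(4) = 0 → root.
Linear factors from roots: (z - 2), (z + 1).
Complete factorization: f(z) = (z + 1)·(z - 2)·(z^2 - 2z - 2)·(z^2 - z + 2).
Factor degrees with multiplicity: 1 + 1 + 2 + 2 = 6.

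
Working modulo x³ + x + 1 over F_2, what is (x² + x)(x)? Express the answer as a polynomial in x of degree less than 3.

Multiply in F_2[x]: (x² + x)·(x) = x³ + x².
Reduce using x³ ≡ x + 1 (mod x³ + x + 1).
Reduced: x² + x + 1.

x^2 + x + 1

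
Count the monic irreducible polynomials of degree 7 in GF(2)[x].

x^(2^7) − x is the product of all monic irreducibles of degree dividing 7; Möbius inversion gives N = (1/7) Σ μ(7/d)·2^d.
Divisors of 7: 1, 7; μ(7/d) for each: -1, 1.
Σ = − 2^1 + 2^7 = 126.
N = 126/7 = 18.

18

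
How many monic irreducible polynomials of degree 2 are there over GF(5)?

By the necklace-counting formula, N_5(2) = (1/2) Σ_{d|2} μ(2/d)·5^d.
Divisors of 2: 1, 2; μ(2/d) for each: -1, 1.
Σ = − 5^1 + 5^2 = 20.
N = 20/2 = 10.

10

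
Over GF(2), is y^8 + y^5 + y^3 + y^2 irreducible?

No

Write h(y) = y^8 + y^5 + y^3 + y^2.
Check for roots in GF(2): h(0) = 0 → root; h(1) = 0 → root.
h(0) = 0, so (y) divides h(y); h is reducible.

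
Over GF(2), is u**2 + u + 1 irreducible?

Yes

Write f(u) = u**2 + u + 1.
Check for roots in GF(2): f(0) = 1; f(1) = 1.
No roots. A degree-2 polynomial over a field with no linear factor is irreducible.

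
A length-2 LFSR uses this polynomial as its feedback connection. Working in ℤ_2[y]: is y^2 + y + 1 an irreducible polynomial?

Yes

Write P(y) = y^2 + y + 1.
Check for roots in ℤ_2: P(0) = 1; P(1) = 1.
No roots. A degree-2 polynomial over a field with no linear factor is irreducible.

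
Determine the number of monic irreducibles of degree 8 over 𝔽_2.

Gauss's count: N_{2}(8) = (1/8) Σ_{d|8} μ(8/d)·2^d.
Divisors of 8: 1, 2, 4, 8; μ(8/d) for each: 0, 0, -1, 1.
Σ = − 2^4 + 2^8 = 240.
N = 240/8 = 30.

30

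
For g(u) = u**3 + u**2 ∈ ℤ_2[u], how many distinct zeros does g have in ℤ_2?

Evaluate at each of the 2 elements of ℤ_2:
g(0) = 0 → root; g(1) = 0 → root.
Roots: {0, 1}.

2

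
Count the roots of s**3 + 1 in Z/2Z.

Write h(s) = s**3 + 1.
Evaluate at each of the 2 elements of Z/2Z:
h(0) = 1; h(1) = 0 → root.
Roots: {1}.

1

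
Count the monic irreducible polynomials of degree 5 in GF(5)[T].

Gauss's count: N_{5}(5) = (1/5) Σ_{d|5} μ(5/d)·5^d.
Divisors of 5: 1, 5; μ(5/d) for each: -1, 1.
Σ = − 5^1 + 5^5 = 3120.
N = 3120/5 = 624.

624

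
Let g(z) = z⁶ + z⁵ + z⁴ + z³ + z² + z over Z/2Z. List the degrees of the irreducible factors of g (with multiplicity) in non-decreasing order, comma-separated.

Roots in Z/2Z: g(0) = 0 → root; g(1) = 0 → root.
Linear factors from roots: (z), (z + 1).
Complete factorization: g(z) = (z)·(z + 1)·(z² + z + 1)^2.
Factor degrees with multiplicity: 1 + 1 + 2 + 2 = 6.

1, 1, 2, 2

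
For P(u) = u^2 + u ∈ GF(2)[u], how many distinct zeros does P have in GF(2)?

2

Evaluate at each of the 2 elements of GF(2):
P(0) = 0 → root; P(1) = 0 → root.
Roots: {0, 1}.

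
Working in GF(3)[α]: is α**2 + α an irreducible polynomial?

No

Write m(α) = α**2 + α.
Check for roots in GF(3): m(0) = 0 → root; m(1) = 2; m(2) = 0 → root.
m(0) = 0, so (α) divides m(α); m is reducible.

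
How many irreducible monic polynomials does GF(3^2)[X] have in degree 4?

The number of monic irreducibles of degree 4 over GF(9) is (1/4)·Σ_{d∣4} μ(4/d) 9^d.
Divisors of 4: 1, 2, 4; μ(4/d) for each: 0, -1, 1.
Σ = − 9^2 + 9^4 = 6480.
N = 6480/4 = 1620.

1620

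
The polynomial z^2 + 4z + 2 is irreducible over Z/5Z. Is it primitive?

Yes

Write f(z) = z^2 + 4z + 2.
|GF(5^2)^×| = 5^2 − 1 = 24. Prime factorization: 24 = 2^3·3.
f is primitive ⇔ z has order 24 in GF(5)[z]/(f), i.e. z^(24/q) ≠ 1 for each prime q | 24.
z^(12) mod f = 4.
z^(8) mod f = 2z + 1.
None equal 1, so z has full order 24; f is primitive.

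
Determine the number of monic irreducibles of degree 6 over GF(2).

9

The number of monic irreducibles of degree 6 over GF(2) is (1/6)·Σ_{d∣6} μ(6/d) 2^d.
Divisors of 6: 1, 2, 3, 6; μ(6/d) for each: 1, -1, -1, 1.
Σ = 2^1 − 2^2 − 2^3 + 2^6 = 54.
N = 54/6 = 9.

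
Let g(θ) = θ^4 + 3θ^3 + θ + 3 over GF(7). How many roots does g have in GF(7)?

Evaluate at each of the 7 elements of GF(7):
g(0) = 3; g(1) = 1; g(2) = 3; g(3) = 0 → root; g(4) = 0 → root; g(5) = 0 → root; g(6) = 0 → root.
Roots: {3, 4, 5, 6}.

4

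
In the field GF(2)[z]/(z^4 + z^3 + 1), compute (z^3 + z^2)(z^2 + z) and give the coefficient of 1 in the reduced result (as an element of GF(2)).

1

Multiply in GF(2)[z]: (z^3 + z^2)·(z^2 + z) = z^5 + z^3.
Reduce using z^4 ≡ z^3 + 1 (mod z^4 + z^3 + 1).
Reduced: z + 1.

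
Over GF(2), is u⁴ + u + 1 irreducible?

Yes

Write h(u) = u⁴ + u + 1.
Check for roots in GF(2): h(0) = 1; h(1) = 1.
No roots, so no linear factors.
Monic irreducibles of degree 2 over GF(2): u² + u + 1.
None of them divide h (all give nonzero remainder).
No irreducible factor of degree ≤ 2 exists, so h is irreducible over GF(2).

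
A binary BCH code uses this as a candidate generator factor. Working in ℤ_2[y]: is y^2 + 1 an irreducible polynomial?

No

Write f(y) = y^2 + 1.
Check for roots in ℤ_2: f(0) = 1; f(1) = 0 → root.
f(1) = 0, so (y − 1) divides f(y); f is reducible.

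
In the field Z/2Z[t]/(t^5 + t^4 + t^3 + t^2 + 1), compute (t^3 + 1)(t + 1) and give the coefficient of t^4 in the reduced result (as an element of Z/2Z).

1

Multiply in Z/2Z[t]: (t^3 + 1)·(t + 1) = t^4 + t^3 + t + 1.
Reduced: t^4 + t^3 + t + 1.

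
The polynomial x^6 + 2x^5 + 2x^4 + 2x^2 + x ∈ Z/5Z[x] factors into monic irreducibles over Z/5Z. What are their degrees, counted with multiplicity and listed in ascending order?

Write f(x) = x^6 + 2x^5 + 2x^4 + 2x^2 + x.
Roots in Z/5Z: f(0) = 0 → root; f(1) = 3; f(2) = 0 → root; f(3) = 3; f(4) = 2.
Linear factors from roots: (x), (x - 2).
Complete factorization: f(x) = (x)·(x - 2)^3·(x^2 - 2x - 2).
Factor degrees with multiplicity: 1 + 1 + 1 + 1 + 2 = 6.

1, 1, 1, 1, 2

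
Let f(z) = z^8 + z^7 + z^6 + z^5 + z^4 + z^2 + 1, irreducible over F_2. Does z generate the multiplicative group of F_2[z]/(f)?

|GF(2^8)^×| = 2^8 − 1 = 255. Prime factorization: 255 = 3·5·17.
f is primitive ⇔ z has order 255 in GF(2)[z]/(f), i.e. z^(255/q) ≠ 1 for each prime q | 255.
z^(85) mod f = z^6 + z^4 + z^3 + z^2 + 1.
z^(51) mod f = z^6 + z^5 + z^4 + z^3 + z.
z^(15) mod f = z^4 + z^2.
None equal 1, so z has full order 255; f is primitive.

Yes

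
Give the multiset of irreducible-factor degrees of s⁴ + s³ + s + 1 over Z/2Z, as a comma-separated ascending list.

Write h(s) = s⁴ + s³ + s + 1.
Roots in Z/2Z: h(0) = 1; h(1) = 0 → root.
Linear factors from roots: (s + 1).
Complete factorization: h(s) = (s + 1)^2·(s² + s + 1).
Factor degrees with multiplicity: 1 + 1 + 2 = 4.

1, 1, 2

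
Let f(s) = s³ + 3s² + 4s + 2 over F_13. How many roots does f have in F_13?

Evaluate at each of the 13 elements of F_13:
f(0) = 2; f(1) = 10; f(2) = 4; f(3) = 3; f(4) = 0 → root; f(5) = 1; f(6) = 12; f(7) = 0 → root; f(8) = 10; f(9) = 9; f(10) = 3; f(11) = 11; f(12) = 0 → root.
Roots: {4, 7, 12}.

3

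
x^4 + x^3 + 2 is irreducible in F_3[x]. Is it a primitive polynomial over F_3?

Write f(x) = x^4 + x^3 + 2.
|GF(3^4)^×| = 3^4 − 1 = 80. Prime factorization: 80 = 2^4·5.
f is primitive ⇔ x has order 80 in GF(3)[x]/(f), i.e. x^(80/q) ≠ 1 for each prime q | 80.
x^(40) mod f = 2.
x^(16) mod f = 2x^2 + 2x + 2.
None equal 1, so x has full order 80; f is primitive.

Yes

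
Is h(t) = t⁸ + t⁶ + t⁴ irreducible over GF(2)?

No

Check for roots in GF(2): h(0) = 0 → root; h(1) = 1.
h(0) = 0, so (t) divides h(t); h is reducible.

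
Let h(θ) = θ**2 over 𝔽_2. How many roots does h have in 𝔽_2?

1

Evaluate at each of the 2 elements of 𝔽_2:
h(0) = 0 → root; h(1) = 1.
Roots: {0}.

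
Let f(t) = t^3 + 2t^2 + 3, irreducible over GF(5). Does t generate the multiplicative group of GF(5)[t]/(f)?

Yes

|GF(5^3)^×| = 5^3 − 1 = 124. Prime factorization: 124 = 2^2·31.
f is primitive ⇔ t has order 124 in GF(5)[t]/(f), i.e. t^(124/q) ≠ 1 for each prime q | 124.
t^(62) mod f = 4.
t^(4) mod f = 4t^2 + 2t + 1.
None equal 1, so t has full order 124; f is primitive.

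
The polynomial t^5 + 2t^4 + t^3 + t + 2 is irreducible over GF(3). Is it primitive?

Write f(t) = t^5 + 2t^4 + t^3 + t + 2.
|GF(3^5)^×| = 3^5 − 1 = 242. Prime factorization: 242 = 2·11^2.
f is primitive ⇔ t has order 242 in GF(3)[t]/(f), i.e. t^(242/q) ≠ 1 for each prime q | 242.
t^(121) mod f = 1
t^(22) mod f = t^4 + t^3 + t^2 + 1.
Since t^(121) = 1, the order of t divides 121 < 242; not primitive.

No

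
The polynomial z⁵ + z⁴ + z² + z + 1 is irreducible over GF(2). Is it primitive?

Write f(z) = z⁵ + z⁴ + z² + z + 1.
|GF(2^5)^×| = 2^5 − 1 = 31. Prime factorization: 31 = 31.
f is primitive ⇔ z has order 31 in GF(2)[z]/(f), i.e. z^(31/q) ≠ 1 for each prime q | 31.
z^(1) mod f = z.
None equal 1, so z has full order 31; f is primitive.

Yes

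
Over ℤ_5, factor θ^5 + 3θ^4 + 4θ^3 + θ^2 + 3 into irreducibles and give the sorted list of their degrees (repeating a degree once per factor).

5

Write g(θ) = θ^5 + 3θ^4 + 4θ^3 + θ^2 + 3.
Roots in ℤ_5: g(0) = 3; g(1) = 2; g(2) = 4; g(3) = 1; g(4) = 2.
Complete factorization: g(θ) = (θ^5 + 3θ^4 + 4θ^3 + θ^2 + 3).
Factor degrees with multiplicity: 5 = 5.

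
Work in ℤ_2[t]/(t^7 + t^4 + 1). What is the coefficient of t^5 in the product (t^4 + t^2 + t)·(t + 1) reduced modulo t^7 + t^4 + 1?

1

Multiply in ℤ_2[t]: (t^4 + t^2 + t)·(t + 1) = t^5 + t^4 + t^3 + t.
Reduced: t^5 + t^4 + t^3 + t.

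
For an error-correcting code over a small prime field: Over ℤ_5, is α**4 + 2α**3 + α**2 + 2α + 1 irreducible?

Write m(α) = α**4 + 2α**3 + α**2 + 2α + 1.
Check for roots in ℤ_5: m(0) = 1; m(1) = 2; m(2) = 1; m(3) = 1; m(4) = 4.
No roots, so no linear factors.
Degree-2 irreducible divisors: test the 10 monic irreducibles of degree 2 over GF(5).
None of them divide m (all give nonzero remainder).
No irreducible factor of degree ≤ 2 exists, so m is irreducible over GF(5).

Yes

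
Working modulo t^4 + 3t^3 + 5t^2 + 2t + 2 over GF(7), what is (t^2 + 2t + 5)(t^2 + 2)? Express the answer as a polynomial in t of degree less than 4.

6t^3 + 2t^2 + 2t + 1

Multiply in GF(7)[t]: (t^2 + 2t + 5)·(t^2 + 2) = t^4 + 2t^3 + 4t + 3.
Reduce using t^4 ≡ 4t^3 + 2t^2 + 5t + 5 (mod t^4 + 3t^3 + 5t^2 + 2t + 2).
Reduced: 6t^3 + 2t^2 + 2t + 1.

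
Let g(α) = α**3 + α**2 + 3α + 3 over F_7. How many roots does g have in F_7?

Evaluate at each of the 7 elements of F_7:
g(0) = 3; g(1) = 1; g(2) = 0 → root; g(3) = 6; g(4) = 4; g(5) = 0 → root; g(6) = 0 → root.
Roots: {2, 5, 6}.

3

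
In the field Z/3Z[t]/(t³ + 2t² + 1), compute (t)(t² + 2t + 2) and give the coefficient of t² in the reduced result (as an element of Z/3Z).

Multiply in Z/3Z[t]: (t)·(t² + 2t + 2) = t³ + 2t² + 2t.
Reduce using t³ ≡ t² + 2 (mod t³ + 2t² + 1).
Reduced: 2t + 2.

0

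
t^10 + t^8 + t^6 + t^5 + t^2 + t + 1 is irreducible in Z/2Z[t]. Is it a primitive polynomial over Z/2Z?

No

Write f(t) = t^10 + t^8 + t^6 + t^5 + t^2 + t + 1.
|GF(2^10)^×| = 2^10 − 1 = 1023. Prime factorization: 1023 = 3·11·31.
f is primitive ⇔ t has order 1023 in GF(2)[t]/(f), i.e. t^(1023/q) ≠ 1 for each prime q | 1023.
t^(341) mod f = 1
t^(93) mod f = t^9 + t^8 + t^6 + t^3 + t^2 + t.
t^(33) mod f = t^9 + t^7 + t.
Since t^(341) = 1, the order of t divides 341 < 1023; not primitive.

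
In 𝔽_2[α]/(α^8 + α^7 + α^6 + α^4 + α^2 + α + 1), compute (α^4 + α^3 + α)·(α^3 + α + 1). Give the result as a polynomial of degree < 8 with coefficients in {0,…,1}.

Multiply in 𝔽_2[α]: (α^4 + α^3 + α)·(α^3 + α + 1) = α^7 + α^6 + α^5 + α^4 + α^3 + α^2 + α.
Reduced: α^7 + α^6 + α^5 + α^4 + α^3 + α^2 + α.

α^7 + α^6 + α^5 + α^4 + α^3 + α^2 + α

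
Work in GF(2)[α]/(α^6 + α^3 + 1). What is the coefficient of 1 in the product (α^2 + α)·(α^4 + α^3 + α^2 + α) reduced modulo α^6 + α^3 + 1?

1

Multiply in GF(2)[α]: (α^2 + α)·(α^4 + α^3 + α^2 + α) = α^6 + α^2.
Reduce using α^6 ≡ α^3 + 1 (mod α^6 + α^3 + 1).
Reduced: α^3 + α^2 + 1.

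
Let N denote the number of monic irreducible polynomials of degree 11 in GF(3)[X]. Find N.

Gauss's count: N_{3}(11) = (1/11) Σ_{d|11} μ(11/d)·3^d.
Divisors of 11: 1, 11; μ(11/d) for each: -1, 1.
Σ = − 3^1 + 3^11 = 177144.
N = 177144/11 = 16104.

16104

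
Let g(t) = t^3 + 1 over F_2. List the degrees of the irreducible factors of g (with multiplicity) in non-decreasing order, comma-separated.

Roots in F_2: g(0) = 1; g(1) = 0 → root.
Linear factors from roots: (t + 1).
Complete factorization: g(t) = (t + 1)·(t^2 + t + 1).
Factor degrees with multiplicity: 1 + 2 = 3.

1, 2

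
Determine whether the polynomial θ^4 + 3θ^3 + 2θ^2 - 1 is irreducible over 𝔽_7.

Yes

Write P(θ) = θ^4 + 3θ^3 + 2θ^2 - 1.
Check for roots in 𝔽_7: P(0) = 6; P(1) = 5; P(2) = 5; P(3) = 4; P(4) = 3; P(5) = 6; P(6) = 6.
No roots, so no linear factors.
Degree-2 irreducible divisors: test the 21 monic irreducibles of degree 2 over GF(7).
None of them divide P (all give nonzero remainder).
No irreducible factor of degree ≤ 2 exists, so P is irreducible over GF(7).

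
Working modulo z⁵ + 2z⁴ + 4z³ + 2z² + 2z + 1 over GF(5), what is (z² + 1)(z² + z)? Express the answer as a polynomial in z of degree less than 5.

z^4 + z^3 + z^2 + z

Multiply in GF(5)[z]: (z² + 1)·(z² + z) = z⁴ + z³ + z² + z.
Reduced: z⁴ + z³ + z² + z.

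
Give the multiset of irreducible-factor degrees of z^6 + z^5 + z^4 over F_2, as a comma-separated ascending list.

1, 1, 1, 1, 2

Write h(z) = z^6 + z^5 + z^4.
Roots in F_2: h(0) = 0 → root; h(1) = 1.
Linear factors from roots: (z).
Complete factorization: h(z) = (z)^4·(z^2 + z + 1).
Factor degrees with multiplicity: 1 + 1 + 1 + 1 + 2 = 6.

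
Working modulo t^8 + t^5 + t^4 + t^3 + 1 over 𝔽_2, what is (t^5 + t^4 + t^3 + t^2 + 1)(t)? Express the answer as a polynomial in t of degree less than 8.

Multiply in 𝔽_2[t]: (t^5 + t^4 + t^3 + t^2 + 1)·(t) = t^6 + t^5 + t^4 + t^3 + t.
Reduced: t^6 + t^5 + t^4 + t^3 + t.

t^6 + t^5 + t^4 + t^3 + t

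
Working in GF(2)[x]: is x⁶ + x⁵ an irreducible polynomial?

No

Write m(x) = x⁶ + x⁵.
Check for roots in GF(2): m(0) = 0 → root; m(1) = 0 → root.
m(0) = 0, so (x) divides m(x); m is reducible.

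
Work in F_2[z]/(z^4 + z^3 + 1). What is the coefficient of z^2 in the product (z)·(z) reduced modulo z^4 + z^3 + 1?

Multiply in F_2[z]: (z)·(z) = z^2.
Reduced: z^2.

1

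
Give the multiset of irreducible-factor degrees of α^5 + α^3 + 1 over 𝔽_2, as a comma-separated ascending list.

5

Write f(α) = α^5 + α^3 + 1.
Roots in 𝔽_2: f(0) = 1; f(1) = 1.
Complete factorization: f(α) = (α^5 + α^3 + 1).
Factor degrees with multiplicity: 5 = 5.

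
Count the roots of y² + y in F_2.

Write g(y) = y² + y.
Evaluate at each of the 2 elements of F_2:
g(0) = 0 → root; g(1) = 0 → root.
Roots: {0, 1}.

2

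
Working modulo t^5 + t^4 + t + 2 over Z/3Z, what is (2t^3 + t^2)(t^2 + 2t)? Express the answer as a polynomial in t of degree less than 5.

2t^3 + t + 2

Multiply in Z/3Z[t]: (2t^3 + t^2)·(t^2 + 2t) = 2t^5 + 2t^4 + 2t^3.
Reduce using t^5 ≡ 2t^4 + 2t + 1 (mod t^5 + t^4 + t + 2).
Reduced: 2t^3 + t + 2.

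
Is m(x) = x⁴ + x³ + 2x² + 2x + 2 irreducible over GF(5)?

Yes

Check for roots in GF(5): m(0) = 2; m(1) = 3; m(2) = 3; m(3) = 4; m(4) = 2.
No roots, so no linear factors.
Degree-2 irreducible divisors: test the 10 monic irreducibles of degree 2 over GF(5).
None of them divide m (all give nonzero remainder).
No irreducible factor of degree ≤ 2 exists, so m is irreducible over GF(5).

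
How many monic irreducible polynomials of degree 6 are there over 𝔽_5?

Gauss's count: N_{5}(6) = (1/6) Σ_{d|6} μ(6/d)·5^d.
Divisors of 6: 1, 2, 3, 6; μ(6/d) for each: 1, -1, -1, 1.
Σ = 5^1 − 5^2 − 5^3 + 5^6 = 15480.
N = 15480/6 = 2580.

2580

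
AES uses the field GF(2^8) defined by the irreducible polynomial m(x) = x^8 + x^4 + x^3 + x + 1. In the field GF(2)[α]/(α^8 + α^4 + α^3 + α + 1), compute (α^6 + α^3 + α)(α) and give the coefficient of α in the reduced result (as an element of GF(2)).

0

Multiply in GF(2)[α]: (α^6 + α^3 + α)·(α) = α^7 + α^4 + α^2.
Reduced: α^7 + α^4 + α^2.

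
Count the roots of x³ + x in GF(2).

Write h(x) = x³ + x.
Evaluate at each of the 2 elements of GF(2):
h(0) = 0 → root; h(1) = 0 → root.
Roots: {0, 1}.

2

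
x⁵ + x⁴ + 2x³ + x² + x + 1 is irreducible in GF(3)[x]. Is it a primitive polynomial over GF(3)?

Yes

Write f(x) = x⁵ + x⁴ + 2x³ + x² + x + 1.
|GF(3^5)^×| = 3^5 − 1 = 242. Prime factorization: 242 = 2·11^2.
f is primitive ⇔ x has order 242 in GF(3)[x]/(f), i.e. x^(242/q) ≠ 1 for each prime q | 242.
x^(121) mod f = 2.
x^(22) mod f = x⁴ + x² + x.
None equal 1, so x has full order 242; f is primitive.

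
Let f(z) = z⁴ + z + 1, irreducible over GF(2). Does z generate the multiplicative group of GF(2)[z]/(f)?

Yes

|GF(2^4)^×| = 2^4 − 1 = 15. Prime factorization: 15 = 3·5.
f is primitive ⇔ z has order 15 in GF(2)[z]/(f), i.e. z^(15/q) ≠ 1 for each prime q | 15.
z^(5) mod f = z² + z.
z^(3) mod f = z³.
None equal 1, so z has full order 15; f is primitive.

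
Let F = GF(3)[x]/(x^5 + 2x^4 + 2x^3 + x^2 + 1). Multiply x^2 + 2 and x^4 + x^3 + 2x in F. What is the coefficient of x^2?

Multiply in GF(3)[x]: (x^2 + 2)·(x^4 + x^3 + 2x) = x^6 + x^5 + 2x^4 + x^3 + x.
Reduce using x^5 ≡ x^4 + x^3 + 2x^2 + 2 (mod x^5 + 2x^4 + 2x^3 + x^2 + 1).
Reduced: 2x^4 + 2x^3 + x^2 + 1.

1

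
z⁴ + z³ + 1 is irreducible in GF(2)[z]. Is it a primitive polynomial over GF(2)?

Write f(z) = z⁴ + z³ + 1.
|GF(2^4)^×| = 2^4 − 1 = 15. Prime factorization: 15 = 3·5.
f is primitive ⇔ z has order 15 in GF(2)[z]/(f), i.e. z^(15/q) ≠ 1 for each prime q | 15.
z^(5) mod f = z³ + z + 1.
z^(3) mod f = z³.
None equal 1, so z has full order 15; f is primitive.

Yes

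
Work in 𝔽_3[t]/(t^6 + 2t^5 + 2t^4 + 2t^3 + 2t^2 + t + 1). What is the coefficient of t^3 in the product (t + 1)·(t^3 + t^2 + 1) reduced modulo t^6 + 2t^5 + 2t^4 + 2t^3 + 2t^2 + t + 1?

2

Multiply in 𝔽_3[t]: (t + 1)·(t^3 + t^2 + 1) = t^4 + 2t^3 + t^2 + t + 1.
Reduced: t^4 + 2t^3 + t^2 + t + 1.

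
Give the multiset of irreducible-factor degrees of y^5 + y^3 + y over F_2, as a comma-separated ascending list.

1, 2, 2

Write f(y) = y^5 + y^3 + y.
Roots in F_2: f(0) = 0 → root; f(1) = 1.
Linear factors from roots: (y).
Complete factorization: f(y) = (y)·(y^2 + y + 1)^2.
Factor degrees with multiplicity: 1 + 2 + 2 = 5.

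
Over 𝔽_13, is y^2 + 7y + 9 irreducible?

No

Write m(y) = y^2 + 7y + 9.
Check each element of 𝔽_13 for a root: m(0)=9, m(1)=4, m(2)=1, m(3)=0, m(4)=1, m(5)=4, m(6)=9, m(7)=3, m(8)=12, m(9)=10, m(10)=10, m(11)=12, m(12)=3.
m(3) = 0, so (y − 3) divides m(y); m is reducible.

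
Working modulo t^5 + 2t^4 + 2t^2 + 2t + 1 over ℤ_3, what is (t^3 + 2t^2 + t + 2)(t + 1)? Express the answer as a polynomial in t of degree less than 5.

t^4 + 2

Multiply in ℤ_3[t]: (t^3 + 2t^2 + t + 2)·(t + 1) = t^4 + 2.
Reduced: t^4 + 2.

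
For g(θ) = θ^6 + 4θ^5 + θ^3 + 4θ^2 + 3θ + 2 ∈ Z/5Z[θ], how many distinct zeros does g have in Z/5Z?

Evaluate at each of the 5 elements of Z/5Z:
g(0) = 2; g(1) = 0 → root; g(2) = 4; g(3) = 0 → root; g(4) = 4.
Roots: {1, 3}.

2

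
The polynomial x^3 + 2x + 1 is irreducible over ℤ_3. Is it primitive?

Write f(x) = x^3 + 2x + 1.
|GF(3^3)^×| = 3^3 − 1 = 26. Prime factorization: 26 = 2·13.
f is primitive ⇔ x has order 26 in GF(3)[x]/(f), i.e. x^(26/q) ≠ 1 for each prime q | 26.
x^(13) mod f = 2.
x^(2) mod f = x^2.
None equal 1, so x has full order 26; f is primitive.

Yes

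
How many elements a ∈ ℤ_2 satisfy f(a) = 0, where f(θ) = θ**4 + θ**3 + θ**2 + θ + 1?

Evaluate at each of the 2 elements of ℤ_2:
f(0) = 1; f(1) = 1.
No element is a root.

0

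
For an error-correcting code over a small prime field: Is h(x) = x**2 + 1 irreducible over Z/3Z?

Yes

Check for roots in Z/3Z: h(0) = 1; h(1) = 2; h(2) = 2.
No roots. A degree-2 polynomial over a field with no linear factor is irreducible.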